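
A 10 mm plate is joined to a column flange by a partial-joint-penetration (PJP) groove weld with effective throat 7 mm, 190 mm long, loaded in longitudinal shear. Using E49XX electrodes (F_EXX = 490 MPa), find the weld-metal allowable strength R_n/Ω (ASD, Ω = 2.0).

R_n/Ω ≈ 196 kN

Effective throat (given) t_e = 7 mm.
A_we = 7 × 190 = 1330 mm².
F_nw = 0.6 F_EXX = 294 MPa.
R_n/Ω = (294 × 1330) / 2.0 × 10⁻³ = 195.5 kN.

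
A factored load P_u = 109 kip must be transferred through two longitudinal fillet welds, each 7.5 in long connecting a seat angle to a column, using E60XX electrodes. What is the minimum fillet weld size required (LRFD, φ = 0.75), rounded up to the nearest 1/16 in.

w = 7/16 in

E60XX → F_EXX = 60 ksi.
Total weld length L = 15 in.
Required throat t_e = P_u / (φ × 0.6 F_EXX × L) = 109 / (0.75 × 0.6 × 60 × 15) = 0.2691 in.
Required leg w = t_e / 0.707 = 0.3807 in → use 7/16 in.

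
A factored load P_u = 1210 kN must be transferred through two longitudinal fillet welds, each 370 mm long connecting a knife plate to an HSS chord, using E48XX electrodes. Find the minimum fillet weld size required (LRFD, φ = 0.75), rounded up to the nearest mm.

w = 11 mm

E48XX → F_EXX = 480 MPa.
Total weld length L = 740 mm.
Required throat t_e = P_u / (φ × 0.6 F_EXX × L) = 1210 / (0.75 × 0.6 × 480 × 740 × 10⁻³) = 7.57 mm.
Required leg w = t_e / 0.707 = 10.71 mm → use 11 mm.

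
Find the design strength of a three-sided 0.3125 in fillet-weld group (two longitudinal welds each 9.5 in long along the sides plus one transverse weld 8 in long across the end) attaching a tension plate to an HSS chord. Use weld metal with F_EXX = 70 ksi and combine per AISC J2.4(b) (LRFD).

φR_n ≈ 196 kips

t_e = 0.707 × 0.3125 = 0.2209 in.
R_nwl = 0.6 × 70 × 0.2209 × 19 = 176.3 kips (longitudinal, 2 welds).
R_nwt = 0.6 × 70 × 0.2209 × 8 = 74.23 kips (transverse, base value).
(i) R_nwl + R_nwt = 250.5 kips; (ii) 0.85 R_nwl + 1.5 R_nwt = 261.2 kips.
R_n = max = 261.2 kips [governs: (ii)]; φR_n = 195.9 kips.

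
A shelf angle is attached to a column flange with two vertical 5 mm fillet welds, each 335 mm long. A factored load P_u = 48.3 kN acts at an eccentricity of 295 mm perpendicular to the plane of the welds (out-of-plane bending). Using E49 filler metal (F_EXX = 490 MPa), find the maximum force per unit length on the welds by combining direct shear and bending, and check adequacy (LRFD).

L_w = 2 × 335 = 670 mm; section modulus (unit throat) S = 2 × L²/6 = 37410 mm².
Direct shear f_v = P/L_w = 48.3×10³/670 = 72.09 N/mm.
Moment M = P × e = 48.3×10³ × 295 = 14248000 N·mm; bending f_b = M/S = 380.9 N/mm.
f_max = √(f_v² + f_b²) = √(72.09² + 380.9²) = 387.7 N/mm.
φr_n = 0.75 × 0.6 × 490 × (0.707 × 5) = 779.5 N/mm → adequate.

f_max ≈ 388 N/mm; adequate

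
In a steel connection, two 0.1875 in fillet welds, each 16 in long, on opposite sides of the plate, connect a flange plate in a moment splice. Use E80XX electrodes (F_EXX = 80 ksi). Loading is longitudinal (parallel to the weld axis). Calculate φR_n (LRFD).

Effective throat t_e = 0.707 × 0.1875 = 0.1326 in.
Total length L = 32 in; A_we = 0.1326 × 32 = 4.242 in².
F_nw = 0.6 F_EXX = 0.6 × 80 = 48 ksi.
φR_n = 0.75 × 48 × 4.242 = 152.7 kip.

φR_n ≈ 153 kip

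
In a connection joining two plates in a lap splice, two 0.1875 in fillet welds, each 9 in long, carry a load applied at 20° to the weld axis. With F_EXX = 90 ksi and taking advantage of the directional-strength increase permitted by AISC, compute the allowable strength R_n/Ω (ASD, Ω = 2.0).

R_n/Ω ≈ 70.9 kips

t_e = 0.707 × 0.1875 = 0.1326 in; A_we = 0.1326 × 18 = 2.386 in².
Directional factor: 1.0 + 0.5 sin^1.5(20°) = 1.1.
F_nw = 0.6 × 90 × 1.1 = 59.4 ksi.
R_n/Ω = (59.4 × 2.386) / 2.0 = 70.87 kips.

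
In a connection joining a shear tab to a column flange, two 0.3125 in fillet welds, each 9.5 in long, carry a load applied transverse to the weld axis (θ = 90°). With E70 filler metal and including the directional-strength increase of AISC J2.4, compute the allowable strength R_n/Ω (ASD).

E70XX → F_EXX = 70 ksi.
t_e = 0.707 × 0.3125 = 0.2209 in; A_we = 0.2209 × 19 = 4.198 in².
Directional factor: 1.0 + 0.5 sin^1.5(90°) = 1.5.
F_nw = 0.6 × 70 × 1.5 = 63 ksi.
R_n/Ω = (63 × 4.198) / 2.0 = 132.2 kips.

R_n/Ω ≈ 132 kips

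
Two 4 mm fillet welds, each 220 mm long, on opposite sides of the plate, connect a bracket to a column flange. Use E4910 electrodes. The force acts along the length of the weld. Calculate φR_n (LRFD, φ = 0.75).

E49XX → F_EXX = 490 MPa.
Effective throat t_e = 0.707 × 4 = 2.828 mm.
Total length L = 440 mm; A_we = 2.828 × 440 = 1244 mm².
F_nw = 0.6 F_EXX = 0.6 × 490 = 294 MPa.
φR_n = 0.75 × 294 × 1244 × 10⁻³ = 274.4 kN.

φR_n ≈ 274 kN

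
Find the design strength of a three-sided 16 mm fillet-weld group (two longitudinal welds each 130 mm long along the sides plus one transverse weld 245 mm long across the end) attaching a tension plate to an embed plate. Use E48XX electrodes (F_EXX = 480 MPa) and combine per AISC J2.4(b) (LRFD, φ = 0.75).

φR_n ≈ 1440 kN

t_e = 0.707 × 16 = 11.31 mm.
R_nwl = 0.6 × 480 × 11.31 × 260 × 10⁻³ = 847 kN (longitudinal, 2 welds).
R_nwt = 0.6 × 480 × 11.31 × 245 × 10⁻³ = 798.2 kN (transverse, base value).
(i) R_nwl + R_nwt = 1645 kN; (ii) 0.85 R_nwl + 1.5 R_nwt = 1917 kN.
R_n = max = 1917 kN [governs: (ii)]; φR_n = 1438 kN.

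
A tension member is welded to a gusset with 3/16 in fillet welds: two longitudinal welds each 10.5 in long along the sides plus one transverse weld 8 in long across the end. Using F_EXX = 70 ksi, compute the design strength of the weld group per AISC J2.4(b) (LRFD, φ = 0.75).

t_e = 0.707 × 0.1875 = 0.1326 in.
R_nwl = 0.6 × 70 × 0.1326 × 21 = 116.9 kips (longitudinal, 2 welds).
R_nwt = 0.6 × 70 × 0.1326 × 8 = 44.54 kips (transverse, base value).
(i) R_nwl + R_nwt = 161.5 kips; (ii) 0.85 R_nwl + 1.5 R_nwt = 166.2 kips.
R_n = max = 166.2 kips [governs: (ii)]; φR_n = 124.6 kips.

φR_n ≈ 125 kips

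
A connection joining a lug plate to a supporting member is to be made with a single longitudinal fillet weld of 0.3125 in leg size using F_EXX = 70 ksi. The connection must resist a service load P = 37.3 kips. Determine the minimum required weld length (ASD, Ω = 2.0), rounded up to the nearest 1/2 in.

Throat t_e = 0.707 × 0.3125 = 0.2209 in.
r_n/Ω = (0.6 × 70 × 0.2209) / 2.0 = 4.64 kip/in.
L_req = P / (r_n/Ω) = 37.3 / 4.64 = 8.039 in total.
Round up → use L = 8.5 in.

L = 8.5 in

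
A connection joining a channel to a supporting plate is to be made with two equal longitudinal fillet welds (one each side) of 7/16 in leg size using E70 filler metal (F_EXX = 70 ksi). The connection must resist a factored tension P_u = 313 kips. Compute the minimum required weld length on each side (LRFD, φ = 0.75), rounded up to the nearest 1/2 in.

Throat t_e = 0.707 × 0.4375 = 0.3093 in.
φr_n = 0.75 × 0.6 × 70 × 0.3093 = 9.743 kips/in.
L_req = P_u / φr_n = 313 / 9.743 = 32.12 in total.
Per side: 32.12 / 2 = 16.06 in.
Round up → use L = 16.5 in on each side.

L = 16.5 in on each side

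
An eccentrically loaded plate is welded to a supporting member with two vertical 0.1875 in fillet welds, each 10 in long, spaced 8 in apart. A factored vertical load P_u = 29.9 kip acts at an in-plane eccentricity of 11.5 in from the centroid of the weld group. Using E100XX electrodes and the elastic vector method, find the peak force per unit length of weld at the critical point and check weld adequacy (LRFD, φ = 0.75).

f_max ≈ 5.58 kip/in; adequate

E100XX → F_EXX = 100 ksi.
Total weld length L_w = 20 in. Treat welds as unit-width lines.
Polar moment about centroid: J = 2[d³/12 + d(b/2)²] = 2[10³/12 + 10×4²] = 486.7 in³.
Direct shear f_v = P/L_w = 29.9 / 20 = 1.495 kip/in (vertical).
Torsion M = P·e = 29.9 × 11.5 = 343.85 kip·in.
Critical point at (x, y) = (4, 5) from centroid. f_tx = M·y/J = 3.533 kip/in; f_ty = M·x/J = 2.826 kip/in.
Resultant f_max = √[f_tx² + (f_v + f_ty)²] = √[3.533² + (1.495 + 2.826)²] = 5.581 kip/in.
Capacity per unit length: φr_n = 0.75 × 0.6 × 100 × (0.707 × 0.1875) = 5.965 kip/in.
5.581 ≤ 5.965 → adequate.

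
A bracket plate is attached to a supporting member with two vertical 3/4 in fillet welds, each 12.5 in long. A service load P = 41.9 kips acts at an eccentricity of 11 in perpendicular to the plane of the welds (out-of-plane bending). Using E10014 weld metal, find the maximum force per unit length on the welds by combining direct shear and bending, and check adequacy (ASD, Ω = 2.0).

f_max ≈ 9.01 kip/in; adequate

E100XX → F_EXX = 100 ksi.
L_w = 2 × 12.5 = 25 in; section modulus (unit throat) S = 2 × L²/6 = 52.08 in².
Direct shear f_v = P/L_w = 41.9/25 = 1.676 kip/in.
Moment M = P × e = 41.9 × 11 = 460.9 kip·in; bending f_b = M/S = 8.849 kip/in.
f_max = √(f_v² + f_b²) = √(1.676² + 8.849²) = 9.007 kip/in.
r_n/Ω = (1/2.0) × 0.6 × 100 × (0.707 × 0.75) = 15.91 kip/in → adequate.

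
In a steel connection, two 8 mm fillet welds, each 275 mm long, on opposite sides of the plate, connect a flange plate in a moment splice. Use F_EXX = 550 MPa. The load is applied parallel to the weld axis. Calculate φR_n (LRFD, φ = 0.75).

φR_n ≈ 770 kN

Effective throat t_e = 0.707 × 8 = 5.656 mm.
Total length L = 550 mm; A_we = 5.656 × 550 = 3111 mm².
F_nw = 0.6 F_EXX = 0.6 × 550 = 330 MPa.
φR_n = 0.75 × 330 × 3111 × 10⁻³ = 769.9 kN.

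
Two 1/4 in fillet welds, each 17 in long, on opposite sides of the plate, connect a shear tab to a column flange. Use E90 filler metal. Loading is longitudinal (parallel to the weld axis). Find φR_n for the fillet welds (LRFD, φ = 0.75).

E90XX → F_EXX = 90 ksi.
Effective throat t_e = 0.707 × 0.25 = 0.1767 in.
Total length L = 34 in; A_we = 0.1767 × 34 = 6.01 in².
F_nw = 0.6 F_EXX = 0.6 × 90 = 54 ksi.
φR_n = 0.75 × 54 × 6.01 = 243.4 kips.

φR_n ≈ 243 kips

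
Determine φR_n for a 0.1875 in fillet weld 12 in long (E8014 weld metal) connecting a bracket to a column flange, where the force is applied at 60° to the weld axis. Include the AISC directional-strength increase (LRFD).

φR_n ≈ 80.3 kip

E80XX → F_EXX = 80 ksi.
t_e = 0.707 × 0.1875 = 0.1326 in; A_we = 0.1326 × 12 = 1.591 in².
Directional factor: 1.0 + 0.5 sin^1.5(60°) = 1.403.
F_nw = 0.6 × 80 × 1.403 = 67.34 ksi.
φR_n = 0.75 × 67.34 × 1.591 = 80.34 kip.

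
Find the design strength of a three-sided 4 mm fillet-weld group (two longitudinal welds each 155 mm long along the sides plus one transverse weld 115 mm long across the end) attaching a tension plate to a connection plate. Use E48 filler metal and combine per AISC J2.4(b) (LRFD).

E48XX → F_EXX = 480 MPa.
t_e = 0.707 × 4 = 2.828 mm.
R_nwl = 0.6 × 480 × 2.828 × 310 × 10⁻³ = 252.5 kN (longitudinal, 2 welds).
R_nwt = 0.6 × 480 × 2.828 × 115 × 10⁻³ = 93.66 kN (transverse, base value).
(i) R_nwl + R_nwt = 346.1 kN; (ii) 0.85 R_nwl + 1.5 R_nwt = 355.1 kN.
R_n = max = 355.1 kN [governs: (ii)]; φR_n = 266.3 kN.

φR_n ≈ 266 kN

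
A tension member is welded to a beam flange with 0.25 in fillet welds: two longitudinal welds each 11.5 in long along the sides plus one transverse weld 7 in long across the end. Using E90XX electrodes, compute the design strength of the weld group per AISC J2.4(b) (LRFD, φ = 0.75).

E90XX → F_EXX = 90 ksi.
t_e = 0.707 × 0.25 = 0.1767 in.
R_nwl = 0.6 × 90 × 0.1767 × 23 = 219.5 kip (longitudinal, 2 welds).
R_nwt = 0.6 × 90 × 0.1767 × 7 = 66.81 kip (transverse, base value).
(i) R_nwl + R_nwt = 286.3 kip; (ii) 0.85 R_nwl + 1.5 R_nwt = 286.8 kip.
R_n = max = 286.8 kip [governs: (ii)]; φR_n = 215.1 kip.

φR_n ≈ 215 kip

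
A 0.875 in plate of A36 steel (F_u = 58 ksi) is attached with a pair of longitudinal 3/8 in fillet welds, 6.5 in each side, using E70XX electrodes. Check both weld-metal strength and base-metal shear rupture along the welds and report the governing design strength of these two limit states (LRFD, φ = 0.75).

φR_n ≈ 109 kips (weld metal governs)

E70XX → F_EXX = 70 ksi.
t_e = 0.707 × 0.375 = 0.2651 in; L = 13 in.
Weld metal: φR_n = 0.75 × 0.6 × 70 × 0.2651 × 13 = 108.6 kips.
Base metal (shear rupture): φR_n = 0.75 × 0.6 × 58 × 0.875 × 13 = 296.9 kips.
Governing: weld metal.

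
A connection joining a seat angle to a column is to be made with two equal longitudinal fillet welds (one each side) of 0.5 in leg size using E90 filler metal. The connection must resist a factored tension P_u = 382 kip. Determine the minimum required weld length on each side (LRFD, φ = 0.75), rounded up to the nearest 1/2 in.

L = 13.5 in on each side

E90XX → F_EXX = 90 ksi.
Throat t_e = 0.707 × 0.5 = 0.3535 in.
φr_n = 0.75 × 0.6 × 90 × 0.3535 = 14.32 kip/in.
L_req = P_u / φr_n = 382 / 14.32 = 26.68 in total.
Per side: 26.68 / 2 = 13.34 in.
Round up → use L = 13.5 in on each side.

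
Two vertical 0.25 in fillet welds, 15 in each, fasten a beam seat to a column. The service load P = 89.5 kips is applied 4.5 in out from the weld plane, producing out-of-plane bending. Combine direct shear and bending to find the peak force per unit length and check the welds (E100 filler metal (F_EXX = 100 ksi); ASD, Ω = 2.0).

L_w = 2 × 15 = 30 in; section modulus (unit throat) S = 2 × L²/6 = 75 in².
Direct shear f_v = P/L_w = 89.5/30 = 2.983 kip/in.
Moment M = P × e = 89.5 × 4.5 = 402.75 kip·in; bending f_b = M/S = 5.37 kip/in.
f_max = √(f_v² + f_b²) = √(2.983² + 5.37²) = 6.143 kip/in.
r_n/Ω = (1/2.0) × 0.6 × 100 × (0.707 × 0.25) = 5.302 kip/in → NOT adequate.

f_max ≈ 6.14 kip/in; NOT adequate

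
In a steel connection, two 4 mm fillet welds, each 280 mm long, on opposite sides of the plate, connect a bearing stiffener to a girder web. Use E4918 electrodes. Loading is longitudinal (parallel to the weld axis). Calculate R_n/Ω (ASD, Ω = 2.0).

R_n/Ω ≈ 233 kN

E49XX → F_EXX = 490 MPa.
Effective throat t_e = 0.707 × 4 = 2.828 mm.
Total length L = 560 mm; A_we = 2.828 × 560 = 1584 mm².
F_nw = 0.6 F_EXX = 0.6 × 490 = 294 MPa.
R_n = 294 × 1584 × 10⁻³ = 465.6 kN; R_n/Ω = 465.6/2.0 = 232.8 kN.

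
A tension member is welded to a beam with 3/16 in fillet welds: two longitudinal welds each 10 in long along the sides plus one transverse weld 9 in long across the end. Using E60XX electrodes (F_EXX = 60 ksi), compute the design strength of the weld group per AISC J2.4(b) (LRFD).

t_e = 0.707 × 0.1875 = 0.1326 in.
R_nwl = 0.6 × 60 × 0.1326 × 20 = 95.44 kips (longitudinal, 2 welds).
R_nwt = 0.6 × 60 × 0.1326 × 9 = 42.95 kips (transverse, base value).
(i) R_nwl + R_nwt = 138.4 kips; (ii) 0.85 R_nwl + 1.5 R_nwt = 145.6 kips.
R_n = max = 145.6 kips [governs: (ii)]; φR_n = 109.2 kips.

φR_n ≈ 109 kips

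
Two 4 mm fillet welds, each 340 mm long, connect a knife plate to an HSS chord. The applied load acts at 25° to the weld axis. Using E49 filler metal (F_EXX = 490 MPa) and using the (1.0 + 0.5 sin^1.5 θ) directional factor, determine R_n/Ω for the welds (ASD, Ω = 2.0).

R_n/Ω ≈ 322 kN

t_e = 0.707 × 4 = 2.828 mm; A_we = 2.828 × 680 = 1923 mm².
Directional factor: 1.0 + 0.5 sin^1.5(25°) = 1.137.
F_nw = 0.6 × 490 × 1.137 = 334.4 MPa.
R_n/Ω = (334.4 × 1923) / 2.0 × 10⁻³ = 321.5 kN.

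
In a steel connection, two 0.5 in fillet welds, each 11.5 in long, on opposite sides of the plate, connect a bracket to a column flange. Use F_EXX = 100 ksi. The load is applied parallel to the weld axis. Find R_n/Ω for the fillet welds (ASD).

R_n/Ω ≈ 244 kip

Effective throat t_e = 0.707 × 0.5 = 0.3535 in.
Total length L = 23 in; A_we = 0.3535 × 23 = 8.13 in².
F_nw = 0.6 F_EXX = 0.6 × 100 = 60 ksi.
R_n = 60 × 8.13 = 487.8 kip; R_n/Ω = 487.8/2.0 = 243.9 kip.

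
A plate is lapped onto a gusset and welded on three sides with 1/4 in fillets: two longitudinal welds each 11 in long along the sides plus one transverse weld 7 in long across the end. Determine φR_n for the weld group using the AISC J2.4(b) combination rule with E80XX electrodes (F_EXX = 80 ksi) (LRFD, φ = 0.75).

φR_n ≈ 186 kip

t_e = 0.707 × 0.25 = 0.1767 in.
R_nwl = 0.6 × 80 × 0.1767 × 22 = 186.6 kip (longitudinal, 2 welds).
R_nwt = 0.6 × 80 × 0.1767 × 7 = 59.39 kip (transverse, base value).
(i) R_nwl + R_nwt = 246 kip; (ii) 0.85 R_nwl + 1.5 R_nwt = 247.7 kip.
R_n = max = 247.7 kip [governs: (ii)]; φR_n = 185.8 kip.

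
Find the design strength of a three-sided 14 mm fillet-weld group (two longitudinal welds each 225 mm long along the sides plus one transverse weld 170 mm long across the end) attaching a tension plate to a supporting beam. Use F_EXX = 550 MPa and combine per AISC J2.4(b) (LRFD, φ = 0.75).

φR_n ≈ 1560 kN

t_e = 0.707 × 14 = 9.898 mm.
R_nwl = 0.6 × 550 × 9.898 × 450 × 10⁻³ = 1470 kN (longitudinal, 2 welds).
R_nwt = 0.6 × 550 × 9.898 × 170 × 10⁻³ = 555.3 kN (transverse, base value).
(i) R_nwl + R_nwt = 2025 kN; (ii) 0.85 R_nwl + 1.5 R_nwt = 2082 kN.
R_n = max = 2082 kN [governs: (ii)]; φR_n = 1562 kN.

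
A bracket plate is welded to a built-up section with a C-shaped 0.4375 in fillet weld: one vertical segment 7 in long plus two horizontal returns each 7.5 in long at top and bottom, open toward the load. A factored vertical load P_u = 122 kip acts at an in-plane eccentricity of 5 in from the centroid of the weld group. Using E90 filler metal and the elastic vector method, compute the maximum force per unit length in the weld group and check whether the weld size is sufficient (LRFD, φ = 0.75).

E90XX → F_EXX = 90 ksi.
Total weld length L_w = 22 in. Treat welds as unit-width lines.
Centroid: x̄ = 2×7.5×3.75 / 22 = 2.557 in from the vertical weld.
Polar moment about centroid: J = I_x + I_y = [7³/12 + 2×7.5×3.5²] + [7×2.557² + 2(7.5³/12 + 7.5×1.193²)] = 349.8 in³.
Direct shear f_v = P/L_w = 122 / 22 = 5.545 kip/in (vertical).
Torsion M = P·e = 122 × 5 = 610 kip·in.
Critical point at (x, y) = (4.943, 3.5) from centroid. f_tx = M·y/J = 6.104 kip/in; f_ty = M·x/J = 8.621 kip/in.
Resultant f_max = √[f_tx² + (f_v + f_ty)²] = √[6.104² + (5.545 + 8.621)²] = 15.43 kip/in.
Capacity per unit length: φr_n = 0.75 × 0.6 × 90 × (0.707 × 0.4375) = 12.53 kip/in.
15.43 > 12.53 → NOT adequate.

f_max ≈ 15.4 kip/in; NOT adequate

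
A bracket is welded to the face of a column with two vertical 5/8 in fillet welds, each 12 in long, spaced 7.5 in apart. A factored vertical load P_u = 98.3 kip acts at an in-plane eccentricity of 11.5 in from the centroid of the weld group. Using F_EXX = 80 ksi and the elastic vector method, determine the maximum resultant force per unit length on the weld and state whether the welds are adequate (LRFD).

f_max ≈ 15.4 kip/in; adequate

Total weld length L_w = 24 in. Treat welds as unit-width lines.
Polar moment about centroid: J = 2[d³/12 + d(b/2)²] = 2[12³/12 + 12×3.75²] = 625.5 in³.
Direct shear f_v = P/L_w = 98.3 / 24 = 4.096 kip/in (vertical).
Torsion M = P·e = 98.3 × 11.5 = 1130.5 kip·in.
Critical point at (x, y) = (3.75, 6) from centroid. f_tx = M·y/J = 10.84 kip/in; f_ty = M·x/J = 6.777 kip/in.
Resultant f_max = √[f_tx² + (f_v + f_ty)²] = √[10.84² + (4.096 + 6.777)²] = 15.36 kip/in.
Capacity per unit length: φr_n = 0.75 × 0.6 × 80 × (0.707 × 0.625) = 15.91 kip/in.
15.36 ≤ 15.91 → adequate.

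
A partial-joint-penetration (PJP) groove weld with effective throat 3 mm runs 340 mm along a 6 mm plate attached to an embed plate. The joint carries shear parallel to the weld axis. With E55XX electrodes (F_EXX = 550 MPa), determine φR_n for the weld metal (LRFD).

Effective throat (given) t_e = 3 mm.
A_we = 3 × 340 = 1020 mm².
F_nw = 0.6 F_EXX = 330 MPa.
φR_n = 0.75 × 330 × 1020 × 10⁻³ = 252.5 kN.

φR_n ≈ 252 kN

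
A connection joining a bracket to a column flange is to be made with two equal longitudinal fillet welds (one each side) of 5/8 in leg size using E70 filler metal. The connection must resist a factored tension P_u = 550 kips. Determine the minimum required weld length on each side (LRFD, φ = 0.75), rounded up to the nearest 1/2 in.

L = 20 in on each side

E70XX → F_EXX = 70 ksi.
Throat t_e = 0.707 × 0.625 = 0.4419 in.
φr_n = 0.75 × 0.6 × 70 × 0.4419 = 13.92 kips/in.
L_req = P_u / φr_n = 550 / 13.92 = 39.51 in total.
Per side: 39.51 / 2 = 19.76 in.
Round up → use L = 20 in on each side.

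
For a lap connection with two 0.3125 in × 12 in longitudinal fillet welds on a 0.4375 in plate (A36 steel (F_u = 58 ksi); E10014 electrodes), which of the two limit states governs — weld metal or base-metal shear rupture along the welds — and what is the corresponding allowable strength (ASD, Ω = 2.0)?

R_n/Ω ≈ 159 kip (weld metal governs)

E100XX → F_EXX = 100 ksi.
t_e = 0.707 × 0.3125 = 0.2209 in; L = 24 in.
Weld metal: R_n/Ω = (1/2.0) × 0.6 × 100 × 0.2209 × 24 = 159.1 kip.
Base metal (shear rupture): R_n/Ω = (1/2.0) × 0.6 × 58 × 0.4375 × 24 = 182.7 kip.
Governing: weld metal.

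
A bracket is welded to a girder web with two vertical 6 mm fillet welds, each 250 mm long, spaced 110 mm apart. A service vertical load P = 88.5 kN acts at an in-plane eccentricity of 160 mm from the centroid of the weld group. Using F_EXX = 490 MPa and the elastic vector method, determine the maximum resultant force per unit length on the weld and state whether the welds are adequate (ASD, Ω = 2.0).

f_max ≈ 565 N/mm; adequate

Total weld length L_w = 500 mm. Treat welds as unit-width lines.
Polar moment about centroid: J = 2[d³/12 + d(b/2)²] = 2[250³/12 + 250×55²] = 4117000 mm³.
Direct shear f_v = P/L_w = 88.5×10³ / 500 = 177 N/mm (vertical).
Torsion M = P·e = 88.5×10³ × 160 = 14160000 N·mm.
Critical point at (x, y) = (55, 125) from centroid. f_tx = M·y/J = 430 N/mm; f_ty = M·x/J = 189.2 N/mm.
Resultant f_max = √[f_tx² + (f_v + f_ty)²] = √[430² + (177 + 189.2)²] = 564.8 N/mm.
Capacity per unit length: r_n/Ω = (1/2.0) × 0.6 × 490 × (0.707 × 6) = 623.6 N/mm.
564.8 ≤ 623.6 → adequate.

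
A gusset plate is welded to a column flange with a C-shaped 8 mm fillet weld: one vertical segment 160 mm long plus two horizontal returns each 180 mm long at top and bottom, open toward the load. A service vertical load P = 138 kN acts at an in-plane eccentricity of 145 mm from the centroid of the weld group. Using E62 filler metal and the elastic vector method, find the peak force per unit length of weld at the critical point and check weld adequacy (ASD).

f_max ≈ 863 N/mm; adequate

E62XX → F_EXX = 620 MPa.
Total weld length L_w = 520 mm. Treat welds as unit-width lines.
Centroid: x̄ = 2×180×90 / 520 = 62.31 mm from the vertical weld.
Polar moment about centroid: J = I_x + I_y = [160³/12 + 2×180×80²] + [160×62.31² + 2(180³/12 + 180×27.69²)] = 4515000 mm³.
Direct shear f_v = P/L_w = 138×10³ / 520 = 265.4 N/mm (vertical).
Torsion M = P·e = 138×10³ × 145 = 20010000 N·mm.
Critical point at (x, y) = (117.7, 80) from centroid. f_tx = M·y/J = 354.6 N/mm; f_ty = M·x/J = 521.7 N/mm.
Resultant f_max = √[f_tx² + (f_v + f_ty)²] = √[354.6² + (265.4 + 521.7)²] = 863.2 N/mm.
Capacity per unit length: r_n/Ω = (1/2.0) × 0.6 × 620 × (0.707 × 8) = 1052 N/mm.
863.2 ≤ 1052 → adequate.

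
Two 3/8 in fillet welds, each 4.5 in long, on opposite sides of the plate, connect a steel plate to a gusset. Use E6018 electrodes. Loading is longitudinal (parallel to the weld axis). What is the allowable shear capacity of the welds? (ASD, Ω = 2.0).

E60XX → F_EXX = 60 ksi.
Effective throat t_e = 0.707 × 0.375 = 0.2651 in.
Total length L = 9 in; A_we = 0.2651 × 9 = 2.386 in².
F_nw = 0.6 F_EXX = 0.6 × 60 = 36 ksi.
R_n = 36 × 2.386 = 85.9 kip; R_n/Ω = 85.9/2.0 = 42.95 kip.

R_n/Ω ≈ 43 kip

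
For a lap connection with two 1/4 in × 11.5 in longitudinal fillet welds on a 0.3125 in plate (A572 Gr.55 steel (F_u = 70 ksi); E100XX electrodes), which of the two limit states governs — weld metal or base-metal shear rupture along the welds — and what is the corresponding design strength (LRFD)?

E100XX → F_EXX = 100 ksi.
t_e = 0.707 × 0.25 = 0.1767 in; L = 23 in.
Weld metal: φR_n = 0.75 × 0.6 × 100 × 0.1767 × 23 = 182.9 kip.
Base metal (shear rupture): φR_n = 0.75 × 0.6 × 70 × 0.3125 × 23 = 226.4 kip.
Governing: weld metal.

φR_n ≈ 183 kip (weld metal governs)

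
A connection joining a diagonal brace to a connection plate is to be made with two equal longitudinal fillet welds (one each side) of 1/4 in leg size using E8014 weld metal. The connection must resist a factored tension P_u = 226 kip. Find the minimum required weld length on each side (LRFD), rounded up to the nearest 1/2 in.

L = 18 in on each side

E80XX → F_EXX = 80 ksi.
Throat t_e = 0.707 × 0.25 = 0.1767 in.
φr_n = 0.75 × 0.6 × 80 × 0.1767 = 6.363 kip/in.
L_req = P_u / φr_n = 226 / 6.363 = 35.52 in total.
Per side: 35.52 / 2 = 17.76 in.
Round up → use L = 18 in on each side.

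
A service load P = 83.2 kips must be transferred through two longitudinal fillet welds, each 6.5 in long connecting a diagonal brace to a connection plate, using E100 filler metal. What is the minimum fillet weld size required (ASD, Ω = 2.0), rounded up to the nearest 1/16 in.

w = 5/16 in

E100XX → F_EXX = 100 ksi.
Total weld length L = 13 in.
Required throat t_e = P × Ω / (0.6 F_EXX × L) = 83.2 × 2.0 / (0.6 × 100 × 13) = 0.2133 in.
Required leg w = t_e / 0.707 = 0.3017 in → use 5/16 in.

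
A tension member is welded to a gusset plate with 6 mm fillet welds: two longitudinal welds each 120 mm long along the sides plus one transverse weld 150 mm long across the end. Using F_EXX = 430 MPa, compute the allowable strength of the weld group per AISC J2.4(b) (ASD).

R_n/Ω ≈ 235 kN

t_e = 0.707 × 6 = 4.242 mm.
R_nwl = 0.6 × 430 × 4.242 × 240 × 10⁻³ = 262.7 kN (longitudinal, 2 welds).
R_nwt = 0.6 × 430 × 4.242 × 150 × 10⁻³ = 164.2 kN (transverse, base value).
(i) R_nwl + R_nwt = 426.8 kN; (ii) 0.85 R_nwl + 1.5 R_nwt = 469.5 kN.
R_n = max = 469.5 kN [governs: (ii)]; R_n/Ω = 234.8 kN.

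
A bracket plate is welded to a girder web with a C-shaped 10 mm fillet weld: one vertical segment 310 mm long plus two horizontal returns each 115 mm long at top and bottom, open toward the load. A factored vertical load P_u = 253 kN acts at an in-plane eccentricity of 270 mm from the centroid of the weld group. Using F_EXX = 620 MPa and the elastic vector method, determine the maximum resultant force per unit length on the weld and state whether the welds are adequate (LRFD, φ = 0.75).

f_max ≈ 1690 N/mm; adequate

Total weld length L_w = 540 mm. Treat welds as unit-width lines.
Centroid: x̄ = 2×115×57.5 / 540 = 24.49 mm from the vertical weld.
Polar moment about centroid: J = I_x + I_y = [310³/12 + 2×115×155²] + [310×24.49² + 2(115³/12 + 115×33.01²)] = 8698000 mm³.
Direct shear f_v = P/L_w = 253×10³ / 540 = 468.5 N/mm (vertical).
Torsion M = P·e = 253×10³ × 270 = 68310000 N·mm.
Critical point at (x, y) = (90.51, 155) from centroid. f_tx = M·y/J = 1217 N/mm; f_ty = M·x/J = 710.8 N/mm.
Resultant f_max = √[f_tx² + (f_v + f_ty)²] = √[1217² + (468.5 + 710.8)²] = 1695 N/mm.
Capacity per unit length: φr_n = 0.75 × 0.6 × 620 × (0.707 × 10) = 1973 N/mm.
1695 ≤ 1973 → adequate.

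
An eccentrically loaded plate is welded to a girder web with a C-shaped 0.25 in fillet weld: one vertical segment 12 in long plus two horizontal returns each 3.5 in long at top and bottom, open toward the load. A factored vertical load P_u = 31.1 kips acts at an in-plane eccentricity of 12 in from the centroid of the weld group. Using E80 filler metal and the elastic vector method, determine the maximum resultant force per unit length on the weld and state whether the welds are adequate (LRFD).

f_max ≈ 6.82 kip/in; NOT adequate

E80XX → F_EXX = 80 ksi.
Total weld length L_w = 19 in. Treat welds as unit-width lines.
Centroid: x̄ = 2×3.5×1.75 / 19 = 0.6447 in from the vertical weld.
Polar moment about centroid: J = I_x + I_y = [12³/12 + 2×3.5×6²] + [12×0.6447² + 2(3.5³/12 + 3.5×1.105²)] = 416.7 in³.
Direct shear f_v = P/L_w = 31.1 / 19 = 1.637 kip/in (vertical).
Torsion M = P·e = 31.1 × 12 = 373.2 kip·in.
Critical point at (x, y) = (2.855, 6) from centroid. f_tx = M·y/J = 5.374 kip/in; f_ty = M·x/J = 2.557 kip/in.
Resultant f_max = √[f_tx² + (f_v + f_ty)²] = √[5.374² + (1.637 + 2.557)²] = 6.817 kip/in.
Capacity per unit length: φr_n = 0.75 × 0.6 × 80 × (0.707 × 0.25) = 6.363 kip/in.
6.817 > 6.363 → NOT adequate.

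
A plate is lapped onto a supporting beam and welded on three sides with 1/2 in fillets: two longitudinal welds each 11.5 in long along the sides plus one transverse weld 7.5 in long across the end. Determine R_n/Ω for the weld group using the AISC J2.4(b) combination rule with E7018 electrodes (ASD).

E70XX → F_EXX = 70 ksi.
t_e = 0.707 × 0.5 = 0.3535 in.
R_nwl = 0.6 × 70 × 0.3535 × 23 = 341.5 kip (longitudinal, 2 welds).
R_nwt = 0.6 × 70 × 0.3535 × 7.5 = 111.4 kip (transverse, base value).
(i) R_nwl + R_nwt = 452.8 kip; (ii) 0.85 R_nwl + 1.5 R_nwt = 457.3 kip.
R_n = max = 457.3 kip [governs: (ii)]; R_n/Ω = 228.6 kip.

R_n/Ω ≈ 229 kip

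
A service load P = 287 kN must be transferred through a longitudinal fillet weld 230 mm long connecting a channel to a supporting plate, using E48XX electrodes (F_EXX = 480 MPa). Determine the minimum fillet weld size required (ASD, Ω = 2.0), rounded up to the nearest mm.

Total weld length L = 230 mm.
Required throat t_e = P × Ω / (0.6 F_EXX × L) = 287 × 2.0 / (0.6 × 480 × 230 × 10⁻³) = 8.665 mm.
Required leg w = t_e / 0.707 = 12.26 mm → use 13 mm.

w = 13 mm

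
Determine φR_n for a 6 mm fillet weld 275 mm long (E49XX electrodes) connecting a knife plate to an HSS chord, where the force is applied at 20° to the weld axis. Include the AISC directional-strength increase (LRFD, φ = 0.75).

φR_n ≈ 283 kN

E49XX → F_EXX = 490 MPa.
t_e = 0.707 × 6 = 4.242 mm; A_we = 4.242 × 275 = 1167 mm².
Directional factor: 1.0 + 0.5 sin^1.5(20°) = 1.1.
F_nw = 0.6 × 490 × 1.1 = 323.4 MPa.
φR_n = 0.75 × 323.4 × 1167 × 10⁻³ = 282.9 kN.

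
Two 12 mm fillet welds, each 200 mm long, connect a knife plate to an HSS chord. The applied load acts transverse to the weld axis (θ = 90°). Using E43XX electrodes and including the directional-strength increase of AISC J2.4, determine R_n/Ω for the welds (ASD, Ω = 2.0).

R_n/Ω ≈ 657 kN

E43XX → F_EXX = 430 MPa.
t_e = 0.707 × 12 = 8.484 mm; A_we = 8.484 × 400 = 3394 mm².
Directional factor: 1.0 + 0.5 sin^1.5(90°) = 1.5.
F_nw = 0.6 × 430 × 1.5 = 387 MPa.
R_n/Ω = (387 × 3394) / 2.0 × 10⁻³ = 656.7 kN.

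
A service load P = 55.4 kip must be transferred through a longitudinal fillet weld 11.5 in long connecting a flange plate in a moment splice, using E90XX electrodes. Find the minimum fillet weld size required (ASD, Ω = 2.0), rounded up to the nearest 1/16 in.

E90XX → F_EXX = 90 ksi.
Total weld length L = 11.5 in.
Required throat t_e = P × Ω / (0.6 F_EXX × L) = 55.4 × 2.0 / (0.6 × 90 × 11.5) = 0.1784 in.
Required leg w = t_e / 0.707 = 0.2524 in → use 5/16 in.

w = 5/16 in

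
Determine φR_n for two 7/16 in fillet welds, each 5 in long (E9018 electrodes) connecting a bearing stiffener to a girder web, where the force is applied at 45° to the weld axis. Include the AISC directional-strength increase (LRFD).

φR_n ≈ 163 kips

E90XX → F_EXX = 90 ksi.
t_e = 0.707 × 0.4375 = 0.3093 in; A_we = 0.3093 × 10 = 3.093 in².
Directional factor: 1.0 + 0.5 sin^1.5(45°) = 1.297.
F_nw = 0.6 × 90 × 1.297 = 70.05 ksi.
φR_n = 0.75 × 70.05 × 3.093 = 162.5 kips.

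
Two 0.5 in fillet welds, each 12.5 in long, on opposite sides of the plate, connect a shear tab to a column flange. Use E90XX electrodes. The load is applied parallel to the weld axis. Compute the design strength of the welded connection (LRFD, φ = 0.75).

E90XX → F_EXX = 90 ksi.
Effective throat t_e = 0.707 × 0.5 = 0.3535 in.
Total length L = 25 in; A_we = 0.3535 × 25 = 8.838 in².
F_nw = 0.6 F_EXX = 0.6 × 90 = 54 ksi.
φR_n = 0.75 × 54 × 8.838 = 357.9 kips.

φR_n ≈ 358 kips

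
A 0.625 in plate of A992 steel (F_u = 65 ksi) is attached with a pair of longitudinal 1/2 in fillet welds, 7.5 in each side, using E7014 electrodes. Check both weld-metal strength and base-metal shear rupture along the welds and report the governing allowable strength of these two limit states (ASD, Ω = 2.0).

R_n/Ω ≈ 111 kip (weld metal governs)

E70XX → F_EXX = 70 ksi.
t_e = 0.707 × 0.5 = 0.3535 in; L = 15 in.
Weld metal: R_n/Ω = (1/2.0) × 0.6 × 70 × 0.3535 × 15 = 111.4 kip.
Base metal (shear rupture): R_n/Ω = (1/2.0) × 0.6 × 65 × 0.625 × 15 = 182.8 kip.
Governing: weld metal.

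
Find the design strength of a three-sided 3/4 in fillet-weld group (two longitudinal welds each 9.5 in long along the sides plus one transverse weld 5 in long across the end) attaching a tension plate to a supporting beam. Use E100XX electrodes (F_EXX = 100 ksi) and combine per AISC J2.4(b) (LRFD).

φR_n ≈ 573 kip

t_e = 0.707 × 0.75 = 0.5302 in.
R_nwl = 0.6 × 100 × 0.5302 × 19 = 604.5 kip (longitudinal, 2 welds).
R_nwt = 0.6 × 100 × 0.5302 × 5 = 159.1 kip (transverse, base value).
(i) R_nwl + R_nwt = 763.6 kip; (ii) 0.85 R_nwl + 1.5 R_nwt = 752.4 kip.
R_n = max = 763.6 kip [governs: (i)]; φR_n = 572.7 kip.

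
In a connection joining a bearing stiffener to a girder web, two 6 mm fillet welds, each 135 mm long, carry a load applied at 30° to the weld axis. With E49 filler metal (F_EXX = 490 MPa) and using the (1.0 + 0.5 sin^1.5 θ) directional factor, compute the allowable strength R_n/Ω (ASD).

R_n/Ω ≈ 198 kN

t_e = 0.707 × 6 = 4.242 mm; A_we = 4.242 × 270 = 1145 mm².
Directional factor: 1.0 + 0.5 sin^1.5(30°) = 1.177.
F_nw = 0.6 × 490 × 1.177 = 346 MPa.
R_n/Ω = (346 × 1145) / 2.0 × 10⁻³ = 198.1 kN.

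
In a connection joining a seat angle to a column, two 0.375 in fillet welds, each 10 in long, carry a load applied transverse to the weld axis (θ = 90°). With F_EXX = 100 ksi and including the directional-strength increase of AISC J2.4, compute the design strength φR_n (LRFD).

φR_n ≈ 358 kip

t_e = 0.707 × 0.375 = 0.2651 in; A_we = 0.2651 × 20 = 5.303 in².
Directional factor: 1.0 + 0.5 sin^1.5(90°) = 1.5.
F_nw = 0.6 × 100 × 1.5 = 90 ksi.
φR_n = 0.75 × 90 × 5.303 = 357.9 kip.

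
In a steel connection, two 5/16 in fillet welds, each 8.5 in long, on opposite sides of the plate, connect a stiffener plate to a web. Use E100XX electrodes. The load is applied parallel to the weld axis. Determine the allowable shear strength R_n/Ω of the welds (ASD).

E100XX → F_EXX = 100 ksi.
Effective throat t_e = 0.707 × 0.3125 = 0.2209 in.
Total length L = 17 in; A_we = 0.2209 × 17 = 3.756 in².
F_nw = 0.6 F_EXX = 0.6 × 100 = 60 ksi.
R_n = 60 × 3.756 = 225.4 kips; R_n/Ω = 225.4/2.0 = 112.7 kips.

R_n/Ω ≈ 113 kips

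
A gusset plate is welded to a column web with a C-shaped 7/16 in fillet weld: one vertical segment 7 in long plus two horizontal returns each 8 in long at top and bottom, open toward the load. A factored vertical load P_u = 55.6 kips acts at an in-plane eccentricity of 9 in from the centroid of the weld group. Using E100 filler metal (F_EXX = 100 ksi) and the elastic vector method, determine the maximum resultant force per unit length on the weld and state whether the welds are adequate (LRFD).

Total weld length L_w = 23 in. Treat welds as unit-width lines.
Centroid: x̄ = 2×8×4 / 23 = 2.783 in from the vertical weld.
Polar moment about centroid: J = I_x + I_y = [7³/12 + 2×8×3.5²] + [7×2.783² + 2(8³/12 + 8×1.217²)] = 387.8 in³.
Direct shear f_v = P/L_w = 55.6 / 23 = 2.417 kip/in (vertical).
Torsion M = P·e = 55.6 × 9 = 500.4 kip·in.
Critical point at (x, y) = (5.217, 3.5) from centroid. f_tx = M·y/J = 4.516 kip/in; f_ty = M·x/J = 6.732 kip/in.
Resultant f_max = √[f_tx² + (f_v + f_ty)²] = √[4.516² + (2.417 + 6.732)²] = 10.2 kip/in.
Capacity per unit length: φr_n = 0.75 × 0.6 × 100 × (0.707 × 0.4375) = 13.92 kip/in.
10.2 ≤ 13.92 → adequate.

f_max ≈ 10.2 kip/in; adequate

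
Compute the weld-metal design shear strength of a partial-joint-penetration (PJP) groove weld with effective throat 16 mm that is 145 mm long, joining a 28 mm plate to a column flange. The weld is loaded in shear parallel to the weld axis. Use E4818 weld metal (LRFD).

E48XX → F_EXX = 480 MPa.
Effective throat (given) t_e = 16 mm.
A_we = 16 × 145 = 2320 mm².
F_nw = 0.6 F_EXX = 288 MPa.
φR_n = 0.75 × 288 × 2320 × 10⁻³ = 501.1 kN.

φR_n ≈ 501 kN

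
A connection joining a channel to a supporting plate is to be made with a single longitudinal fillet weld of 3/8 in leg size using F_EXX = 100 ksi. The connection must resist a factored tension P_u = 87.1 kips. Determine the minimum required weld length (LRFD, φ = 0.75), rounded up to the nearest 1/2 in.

Throat t_e = 0.707 × 0.375 = 0.2651 in.
φr_n = 0.75 × 0.6 × 100 × 0.2651 = 11.93 kips/in.
L_req = P_u / φr_n = 87.1 / 11.93 = 7.301 in total.
Round up → use L = 7.5 in.

L = 7.5 in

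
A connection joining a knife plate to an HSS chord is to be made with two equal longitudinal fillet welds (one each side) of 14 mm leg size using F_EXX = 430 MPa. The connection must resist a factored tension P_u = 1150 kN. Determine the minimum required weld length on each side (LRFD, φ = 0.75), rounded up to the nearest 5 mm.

L = 305 mm on each side

Throat t_e = 0.707 × 14 = 9.898 mm.
φr_n = 0.75 × 0.6 × 430 × 9.898 × 10⁻³ = 1.915 kN/mm.
L_req = P_u / φr_n = 1150 / 1.915 = 600.4 mm total.
Per side: 600.4 / 2 = 300.2 mm.
Round up → use L = 305 mm on each side.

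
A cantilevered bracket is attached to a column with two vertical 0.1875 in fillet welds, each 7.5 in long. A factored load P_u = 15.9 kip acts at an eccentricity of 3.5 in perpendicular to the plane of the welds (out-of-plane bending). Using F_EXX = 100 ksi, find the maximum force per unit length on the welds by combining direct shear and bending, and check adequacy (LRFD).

L_w = 2 × 7.5 = 15 in; section modulus (unit throat) S = 2 × L²/6 = 18.75 in².
Direct shear f_v = P/L_w = 15.9/15 = 1.06 kip/in.
Moment M = P × e = 15.9 × 3.5 = 55.65 kip·in; bending f_b = M/S = 2.968 kip/in.
f_max = √(f_v² + f_b²) = √(1.06² + 2.968²) = 3.152 kip/in.
φr_n = 0.75 × 0.6 × 100 × (0.707 × 0.1875) = 5.965 kip/in → adequate.

f_max ≈ 3.15 kip/in; adequate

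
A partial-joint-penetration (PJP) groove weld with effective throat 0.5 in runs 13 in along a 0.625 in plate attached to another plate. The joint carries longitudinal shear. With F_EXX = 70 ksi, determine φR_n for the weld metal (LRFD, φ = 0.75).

φR_n ≈ 205 kip

Effective throat (given) t_e = 0.5 in.
A_we = 0.5 × 13 = 6.5 in².
F_nw = 0.6 F_EXX = 42 ksi.
φR_n = 0.75 × 42 × 6.5 = 204.8 kip.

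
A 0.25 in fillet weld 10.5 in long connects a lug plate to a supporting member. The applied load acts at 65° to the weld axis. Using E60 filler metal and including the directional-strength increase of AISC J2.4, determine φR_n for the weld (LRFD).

E60XX → F_EXX = 60 ksi.
t_e = 0.707 × 0.25 = 0.1767 in; A_we = 0.1767 × 10.5 = 1.856 in².
Directional factor: 1.0 + 0.5 sin^1.5(65°) = 1.431.
F_nw = 0.6 × 60 × 1.431 = 51.53 ksi.
φR_n = 0.75 × 51.53 × 1.856 = 71.73 kip.

φR_n ≈ 71.7 kip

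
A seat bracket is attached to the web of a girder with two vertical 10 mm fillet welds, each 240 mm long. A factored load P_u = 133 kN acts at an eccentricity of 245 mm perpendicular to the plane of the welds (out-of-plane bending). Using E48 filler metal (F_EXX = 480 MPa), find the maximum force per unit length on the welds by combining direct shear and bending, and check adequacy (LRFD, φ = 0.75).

L_w = 2 × 240 = 480 mm; section modulus (unit throat) S = 2 × L²/6 = 19200 mm².
Direct shear f_v = P/L_w = 133×10³/480 = 277.1 N/mm.
Moment M = P × e = 133×10³ × 245 = 32585000 N·mm; bending f_b = M/S = 1697 N/mm.
f_max = √(f_v² + f_b²) = √(277.1² + 1697²) = 1720 N/mm.
φr_n = 0.75 × 0.6 × 480 × (0.707 × 10) = 1527 N/mm → NOT adequate.

f_max ≈ 1720 N/mm; NOT adequate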